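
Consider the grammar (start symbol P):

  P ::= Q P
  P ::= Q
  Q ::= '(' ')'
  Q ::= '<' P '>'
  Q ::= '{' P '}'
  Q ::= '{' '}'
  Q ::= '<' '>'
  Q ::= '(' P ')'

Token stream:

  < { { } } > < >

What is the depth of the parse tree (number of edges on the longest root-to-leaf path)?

6

[P [Q < [P [Q { [P [Q { }]] }]] >] [P [Q < >]]]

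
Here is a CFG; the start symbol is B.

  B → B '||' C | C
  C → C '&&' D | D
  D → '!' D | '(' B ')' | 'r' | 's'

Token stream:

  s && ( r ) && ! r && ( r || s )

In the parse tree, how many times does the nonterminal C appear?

[B [C [C [C [C [D s]] && [D ( [B [C [D r]]] )]] && [D ! [D r]]] && [D ( [B [B [C [D r]]] || [C [D s]]] )]]]

7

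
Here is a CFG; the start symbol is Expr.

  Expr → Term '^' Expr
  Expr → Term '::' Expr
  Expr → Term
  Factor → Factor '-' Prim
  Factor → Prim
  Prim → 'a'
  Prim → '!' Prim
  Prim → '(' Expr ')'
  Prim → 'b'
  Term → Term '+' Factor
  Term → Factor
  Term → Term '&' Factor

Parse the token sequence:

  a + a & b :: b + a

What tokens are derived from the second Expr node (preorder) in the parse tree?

[Expr [Term [Term [Term [Factor [Prim a]]] + [Factor [Prim a]]] & [Factor [Prim b]]] :: [Expr [Term [Term [Factor [Prim b]]] + [Factor [Prim a]]]]]

b + a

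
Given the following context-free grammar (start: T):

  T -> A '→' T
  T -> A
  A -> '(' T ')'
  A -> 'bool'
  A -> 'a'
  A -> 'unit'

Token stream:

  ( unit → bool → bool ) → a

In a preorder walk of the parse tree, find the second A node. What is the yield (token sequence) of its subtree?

[T [A ( [T [A unit] → [T [A bool] → [T [A bool]]]] )] → [T [A a]]]

unit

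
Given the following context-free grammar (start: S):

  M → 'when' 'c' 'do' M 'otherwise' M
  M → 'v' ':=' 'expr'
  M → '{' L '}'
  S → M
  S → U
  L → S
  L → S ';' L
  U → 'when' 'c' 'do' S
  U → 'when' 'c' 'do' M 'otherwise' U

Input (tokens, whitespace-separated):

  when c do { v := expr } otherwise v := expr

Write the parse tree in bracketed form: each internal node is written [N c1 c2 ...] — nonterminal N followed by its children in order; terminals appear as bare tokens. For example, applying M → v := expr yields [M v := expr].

[S [M when c do [M { [L [S [M v := expr]]] }] otherwise [M v := expr]]]

S
M
when c do M otherwise M
when c do { L } otherwise M
when c do { S } otherwise M
when c do { M } otherwise M
when c do { v := expr } otherwise M
when c do { v := expr } otherwise v := expr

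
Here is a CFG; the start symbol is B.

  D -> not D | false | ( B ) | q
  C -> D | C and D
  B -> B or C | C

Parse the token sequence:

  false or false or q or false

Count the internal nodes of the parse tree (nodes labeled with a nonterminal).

[B [B [B [B [C [D false]]] or [C [D false]]] or [C [D q]]] or [C [D false]]]

12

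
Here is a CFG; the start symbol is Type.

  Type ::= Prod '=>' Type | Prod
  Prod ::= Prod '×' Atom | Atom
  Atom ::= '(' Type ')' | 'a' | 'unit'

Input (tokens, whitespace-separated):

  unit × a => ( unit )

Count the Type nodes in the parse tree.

[Type [Prod [Prod [Atom unit]] × [Atom a]] => [Type [Prod [Atom ( [Type [Prod [Atom unit]]] )]]]]

3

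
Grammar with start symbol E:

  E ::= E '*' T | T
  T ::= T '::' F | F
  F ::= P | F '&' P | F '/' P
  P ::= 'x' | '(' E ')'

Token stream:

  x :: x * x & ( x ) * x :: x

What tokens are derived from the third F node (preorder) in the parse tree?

[E [E [E [T [T [F [P x]]] :: [F [P x]]]] * [T [F [F [P x]] & [P ( [E [T [F [P x]]]] )]]]] * [T [T [F [P x]]] :: [F [P x]]]]

x & ( x )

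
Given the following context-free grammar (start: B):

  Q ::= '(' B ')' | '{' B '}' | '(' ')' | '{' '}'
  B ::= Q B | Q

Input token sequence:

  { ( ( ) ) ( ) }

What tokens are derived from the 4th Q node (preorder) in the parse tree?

( )

[B [Q { [B [Q ( [B [Q ( )]] )] [B [Q ( )]]] }]]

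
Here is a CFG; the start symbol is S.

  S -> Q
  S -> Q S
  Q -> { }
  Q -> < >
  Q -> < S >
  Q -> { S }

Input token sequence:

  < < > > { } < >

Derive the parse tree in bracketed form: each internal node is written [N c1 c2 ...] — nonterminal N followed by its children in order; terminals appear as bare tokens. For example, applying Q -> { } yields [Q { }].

[S [Q < [S [Q < >]] >] [S [Q { }] [S [Q < >]]]]

S
Q S
< S > S
< Q > S
< < > > S
< < > > Q S
< < > > { } S
< < > > { } Q
< < > > { } < >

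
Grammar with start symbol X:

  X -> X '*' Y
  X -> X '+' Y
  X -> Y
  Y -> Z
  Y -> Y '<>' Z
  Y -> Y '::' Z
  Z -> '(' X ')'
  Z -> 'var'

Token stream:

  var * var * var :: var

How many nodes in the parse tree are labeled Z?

[X [X [X [Y [Z var]]] * [Y [Z var]]] * [Y [Y [Z var]] :: [Z var]]]

4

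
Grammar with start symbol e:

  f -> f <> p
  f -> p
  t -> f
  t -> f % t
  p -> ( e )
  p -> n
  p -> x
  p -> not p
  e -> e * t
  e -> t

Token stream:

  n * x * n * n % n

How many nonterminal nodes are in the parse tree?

[e [e [e [e [t [f [p n]]]] * [t [f [p x]]]] * [t [f [p n]]]] * [t [f [p n]] % [t [f [p n]]]]]

19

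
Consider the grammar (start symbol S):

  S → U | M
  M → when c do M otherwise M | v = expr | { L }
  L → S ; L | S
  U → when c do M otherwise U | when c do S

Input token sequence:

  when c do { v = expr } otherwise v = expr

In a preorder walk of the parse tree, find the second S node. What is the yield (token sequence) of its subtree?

v = expr

[S [M when c do [M { [L [S [M v = expr]]] }] otherwise [M v = expr]]]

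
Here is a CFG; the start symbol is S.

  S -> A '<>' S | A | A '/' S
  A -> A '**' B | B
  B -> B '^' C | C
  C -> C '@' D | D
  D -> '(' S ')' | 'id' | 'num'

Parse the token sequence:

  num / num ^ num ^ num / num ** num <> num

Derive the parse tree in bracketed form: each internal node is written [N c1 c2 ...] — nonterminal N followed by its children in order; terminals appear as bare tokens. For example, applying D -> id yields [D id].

[S [A [B [C [D num]]]] / [S [A [B [B [B [C [D num]]] ^ [C [D num]]] ^ [C [D num]]]] / [S [A [A [B [C [D num]]]] ** [B [C [D num]]]] <> [S [A [B [C [D num]]]]]]]]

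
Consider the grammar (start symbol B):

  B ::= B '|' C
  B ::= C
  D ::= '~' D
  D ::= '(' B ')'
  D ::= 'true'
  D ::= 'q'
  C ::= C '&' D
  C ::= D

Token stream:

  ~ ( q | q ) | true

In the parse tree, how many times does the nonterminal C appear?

4

[B [B [C [D ~ [D ( [B [B [C [D q]]] | [C [D q]]] )]]]] | [C [D true]]]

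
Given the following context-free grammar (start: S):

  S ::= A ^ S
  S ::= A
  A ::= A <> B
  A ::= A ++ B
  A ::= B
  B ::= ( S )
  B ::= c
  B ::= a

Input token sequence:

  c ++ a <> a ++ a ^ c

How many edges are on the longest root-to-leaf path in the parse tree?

6

[S [A [A [A [A [B c]] ++ [B a]] <> [B a]] ++ [B a]] ^ [S [A [B c]]]]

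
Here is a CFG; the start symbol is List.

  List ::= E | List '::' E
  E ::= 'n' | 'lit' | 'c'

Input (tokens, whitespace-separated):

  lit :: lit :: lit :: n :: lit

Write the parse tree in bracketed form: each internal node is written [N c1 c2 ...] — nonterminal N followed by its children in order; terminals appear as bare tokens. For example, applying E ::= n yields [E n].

List
List :: E
List :: E :: E
List :: E :: E :: E
List :: E :: E :: E :: E
E :: E :: E :: E :: E
lit :: E :: E :: E :: E
lit :: lit :: E :: E :: E
lit :: lit :: lit :: E :: E
lit :: lit :: lit :: n :: E
lit :: lit :: lit :: n :: lit

[List [List [List [List [List [E lit]] :: [E lit]] :: [E lit]] :: [E n]] :: [E lit]]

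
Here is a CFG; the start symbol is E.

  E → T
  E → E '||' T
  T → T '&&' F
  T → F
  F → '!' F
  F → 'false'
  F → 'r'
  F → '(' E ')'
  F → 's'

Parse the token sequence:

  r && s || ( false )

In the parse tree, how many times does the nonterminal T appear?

[E [E [T [T [F r]] && [F s]]] || [T [F ( [E [T [F false]]] )]]]

4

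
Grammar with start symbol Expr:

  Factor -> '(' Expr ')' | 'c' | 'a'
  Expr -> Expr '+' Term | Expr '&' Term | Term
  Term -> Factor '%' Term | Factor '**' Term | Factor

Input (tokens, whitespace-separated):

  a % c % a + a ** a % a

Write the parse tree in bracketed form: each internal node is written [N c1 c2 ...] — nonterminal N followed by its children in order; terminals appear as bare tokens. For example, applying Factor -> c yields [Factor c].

[Expr [Expr [Term [Factor a] % [Term [Factor c] % [Term [Factor a]]]]] + [Term [Factor a] ** [Term [Factor a] % [Term [Factor a]]]]]

Expr
Expr + Term
Term + Term
Factor % Term + Term
a % Term + Term
a % Factor % Term + Term
a % c % Term + Term
a % c % Factor + Term
a % c % a + Term
a % c % a + Factor ** Term
a % c % a + a ** Term
a % c % a + a ** Factor % Term
a % c % a + a ** a % Term
a % c % a + a ** a % Factor
a % c % a + a ** a % a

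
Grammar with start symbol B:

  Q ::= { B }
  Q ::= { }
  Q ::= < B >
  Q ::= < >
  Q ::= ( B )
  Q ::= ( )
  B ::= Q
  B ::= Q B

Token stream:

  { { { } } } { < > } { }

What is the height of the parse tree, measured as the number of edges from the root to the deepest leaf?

[B [Q { [B [Q { [B [Q { }]] }]] }] [B [Q { [B [Q < >]] }] [B [Q { }]]]]

6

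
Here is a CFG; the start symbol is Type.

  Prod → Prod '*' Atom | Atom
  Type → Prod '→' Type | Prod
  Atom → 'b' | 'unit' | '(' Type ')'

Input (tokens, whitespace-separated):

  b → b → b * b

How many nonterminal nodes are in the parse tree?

11

[Type [Prod [Atom b]] → [Type [Prod [Atom b]] → [Type [Prod [Prod [Atom b]] * [Atom b]]]]]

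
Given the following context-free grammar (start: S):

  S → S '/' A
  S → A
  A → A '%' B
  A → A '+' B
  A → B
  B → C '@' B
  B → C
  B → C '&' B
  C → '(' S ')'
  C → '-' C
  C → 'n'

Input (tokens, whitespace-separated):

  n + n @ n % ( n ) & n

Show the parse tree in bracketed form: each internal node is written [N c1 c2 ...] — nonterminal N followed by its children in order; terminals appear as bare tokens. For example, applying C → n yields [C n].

[S [A [A [A [B [C n]]] + [B [C n] @ [B [C n]]]] % [B [C ( [S [A [B [C n]]]] )] & [B [C n]]]]]

S
A
A % B
A + B % B
B + B % B
C + B % B
n + B % B
n + C @ B % B
n + n @ B % B
n + n @ C % B
n + n @ n % B
n + n @ n % C & B
n + n @ n % ( S ) & B
n + n @ n % ( A ) & B
n + n @ n % ( B ) & B
n + n @ n % ( C ) & B
n + n @ n % ( n ) & B
n + n @ n % ( n ) & C
n + n @ n % ( n ) & n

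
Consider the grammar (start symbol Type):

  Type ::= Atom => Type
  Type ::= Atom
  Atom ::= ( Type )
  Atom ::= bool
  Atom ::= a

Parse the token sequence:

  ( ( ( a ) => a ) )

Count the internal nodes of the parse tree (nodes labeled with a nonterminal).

[Type [Atom ( [Type [Atom ( [Type [Atom ( [Type [Atom a]] )] => [Type [Atom a]]] )]] )]]

10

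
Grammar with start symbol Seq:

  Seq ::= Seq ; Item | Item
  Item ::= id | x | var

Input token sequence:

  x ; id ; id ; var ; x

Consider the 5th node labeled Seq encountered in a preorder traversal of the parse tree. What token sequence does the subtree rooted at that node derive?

x

[Seq [Seq [Seq [Seq [Seq [Item x]] ; [Item id]] ; [Item id]] ; [Item var]] ; [Item x]]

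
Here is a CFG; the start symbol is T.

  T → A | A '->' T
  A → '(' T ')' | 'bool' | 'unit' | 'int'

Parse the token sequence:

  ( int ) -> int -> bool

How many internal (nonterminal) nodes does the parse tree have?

[T [A ( [T [A int]] )] -> [T [A int] -> [T [A bool]]]]

8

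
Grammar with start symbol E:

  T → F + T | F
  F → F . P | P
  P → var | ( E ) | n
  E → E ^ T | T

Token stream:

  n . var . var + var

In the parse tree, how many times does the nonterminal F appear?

[E [T [F [F [F [P n]] . [P var]] . [P var]] + [T [F [P var]]]]]

4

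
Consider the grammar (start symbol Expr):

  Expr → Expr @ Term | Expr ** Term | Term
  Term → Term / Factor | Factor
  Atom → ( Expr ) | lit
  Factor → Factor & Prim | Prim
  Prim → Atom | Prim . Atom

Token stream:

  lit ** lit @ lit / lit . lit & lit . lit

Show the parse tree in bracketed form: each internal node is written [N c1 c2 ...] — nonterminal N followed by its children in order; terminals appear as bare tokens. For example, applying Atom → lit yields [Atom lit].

[Expr [Expr [Expr [Term [Factor [Prim [Atom lit]]]]] ** [Term [Factor [Prim [Atom lit]]]]] @ [Term [Term [Factor [Prim [Atom lit]]]] / [Factor [Factor [Prim [Prim [Atom lit]] . [Atom lit]]] & [Prim [Prim [Atom lit]] . [Atom lit]]]]]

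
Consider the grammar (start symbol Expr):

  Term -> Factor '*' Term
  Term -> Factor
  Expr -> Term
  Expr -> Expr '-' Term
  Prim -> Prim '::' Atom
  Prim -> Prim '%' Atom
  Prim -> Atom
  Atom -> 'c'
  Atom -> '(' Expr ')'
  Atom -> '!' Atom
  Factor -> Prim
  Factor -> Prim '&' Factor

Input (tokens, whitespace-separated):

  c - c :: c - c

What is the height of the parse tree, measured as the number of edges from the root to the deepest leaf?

7

[Expr [Expr [Expr [Term [Factor [Prim [Atom c]]]]] - [Term [Factor [Prim [Prim [Atom c]] :: [Atom c]]]]] - [Term [Factor [Prim [Atom c]]]]]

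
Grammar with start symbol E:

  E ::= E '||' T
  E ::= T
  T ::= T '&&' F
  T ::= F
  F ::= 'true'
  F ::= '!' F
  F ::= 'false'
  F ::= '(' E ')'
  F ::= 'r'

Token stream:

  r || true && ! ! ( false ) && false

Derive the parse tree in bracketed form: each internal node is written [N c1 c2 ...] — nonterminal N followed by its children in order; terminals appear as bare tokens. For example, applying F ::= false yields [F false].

[E [E [T [F r]]] || [T [T [T [F true]] && [F ! [F ! [F ( [E [T [F false]]] )]]]] && [F false]]]

E
E || T
T || T
F || T
r || T
r || T && F
r || T && F && F
r || F && F && F
r || true && F && F
r || true && ! F && F
r || true && ! ! F && F
r || true && ! ! ( E ) && F
r || true && ! ! ( T ) && F
r || true && ! ! ( F ) && F
r || true && ! ! ( false ) && F
r || true && ! ! ( false ) && false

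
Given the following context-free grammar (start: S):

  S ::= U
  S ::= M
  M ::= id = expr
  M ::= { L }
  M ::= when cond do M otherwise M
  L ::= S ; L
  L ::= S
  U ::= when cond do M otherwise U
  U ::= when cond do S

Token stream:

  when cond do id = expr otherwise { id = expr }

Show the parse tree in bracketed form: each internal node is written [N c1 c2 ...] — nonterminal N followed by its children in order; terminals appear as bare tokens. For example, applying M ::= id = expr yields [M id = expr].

[S [M when cond do [M id = expr] otherwise [M { [L [S [M id = expr]]] }]]]

S
M
when cond do M otherwise M
when cond do id = expr otherwise M
when cond do id = expr otherwise { L }
when cond do id = expr otherwise { S }
when cond do id = expr otherwise { M }
when cond do id = expr otherwise { id = expr }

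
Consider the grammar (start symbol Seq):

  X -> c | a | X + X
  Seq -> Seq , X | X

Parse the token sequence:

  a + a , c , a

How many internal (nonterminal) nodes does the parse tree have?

[Seq [Seq [Seq [X [X a] + [X a]]] , [X c]] , [X a]]

8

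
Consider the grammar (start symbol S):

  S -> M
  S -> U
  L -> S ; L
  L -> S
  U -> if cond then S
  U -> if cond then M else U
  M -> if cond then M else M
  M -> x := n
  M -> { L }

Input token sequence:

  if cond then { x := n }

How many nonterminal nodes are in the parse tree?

[S [U if cond then [S [M { [L [S [M x := n]]] }]]]]

7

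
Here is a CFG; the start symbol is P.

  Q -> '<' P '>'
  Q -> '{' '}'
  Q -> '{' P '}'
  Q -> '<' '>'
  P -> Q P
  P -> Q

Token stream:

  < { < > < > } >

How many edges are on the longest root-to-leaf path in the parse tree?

7

[P [Q < [P [Q { [P [Q < >] [P [Q < >]]] }]] >]]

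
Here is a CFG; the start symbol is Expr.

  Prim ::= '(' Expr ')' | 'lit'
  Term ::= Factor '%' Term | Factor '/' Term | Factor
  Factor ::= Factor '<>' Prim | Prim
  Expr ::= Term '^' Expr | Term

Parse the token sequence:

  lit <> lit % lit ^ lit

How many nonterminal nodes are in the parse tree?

13

[Expr [Term [Factor [Factor [Prim lit]] <> [Prim lit]] % [Term [Factor [Prim lit]]]] ^ [Expr [Term [Factor [Prim lit]]]]]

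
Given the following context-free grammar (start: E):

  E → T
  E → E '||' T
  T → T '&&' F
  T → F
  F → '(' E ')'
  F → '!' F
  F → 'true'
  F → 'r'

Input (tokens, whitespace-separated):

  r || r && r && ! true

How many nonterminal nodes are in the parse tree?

11

[E [E [T [F r]]] || [T [T [T [F r]] && [F r]] && [F ! [F true]]]]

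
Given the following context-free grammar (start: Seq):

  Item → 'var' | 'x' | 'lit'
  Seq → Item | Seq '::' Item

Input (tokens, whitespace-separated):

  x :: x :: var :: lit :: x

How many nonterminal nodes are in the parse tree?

10

[Seq [Seq [Seq [Seq [Seq [Item x]] :: [Item x]] :: [Item var]] :: [Item lit]] :: [Item x]]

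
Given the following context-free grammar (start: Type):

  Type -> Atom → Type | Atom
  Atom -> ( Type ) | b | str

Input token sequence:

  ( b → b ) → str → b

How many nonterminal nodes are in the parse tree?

[Type [Atom ( [Type [Atom b] → [Type [Atom b]]] )] → [Type [Atom str] → [Type [Atom b]]]]

10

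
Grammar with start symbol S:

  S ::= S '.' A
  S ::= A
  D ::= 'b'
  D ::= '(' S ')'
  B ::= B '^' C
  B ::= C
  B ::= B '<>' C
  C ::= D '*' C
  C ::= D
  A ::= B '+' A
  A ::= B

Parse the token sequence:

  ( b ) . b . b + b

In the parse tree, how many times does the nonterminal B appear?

5

[S [S [S [A [B [C [D ( [S [A [B [C [D b]]]]] )]]]]] . [A [B [C [D b]]]]] . [A [B [C [D b]]] + [A [B [C [D b]]]]]]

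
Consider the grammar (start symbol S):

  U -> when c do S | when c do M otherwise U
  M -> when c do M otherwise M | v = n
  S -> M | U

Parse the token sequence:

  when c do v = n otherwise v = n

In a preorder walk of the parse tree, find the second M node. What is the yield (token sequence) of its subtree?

[S [M when c do [M v = n] otherwise [M v = n]]]

v = n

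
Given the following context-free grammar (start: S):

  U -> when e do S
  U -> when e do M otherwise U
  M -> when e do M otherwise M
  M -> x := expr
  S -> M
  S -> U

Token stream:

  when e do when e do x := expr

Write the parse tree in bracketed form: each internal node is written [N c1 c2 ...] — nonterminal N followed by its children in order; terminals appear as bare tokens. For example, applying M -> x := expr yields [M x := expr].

S
U
when e do S
when e do U
when e do when e do S
when e do when e do M
when e do when e do x := expr

[S [U when e do [S [U when e do [S [M x := expr]]]]]]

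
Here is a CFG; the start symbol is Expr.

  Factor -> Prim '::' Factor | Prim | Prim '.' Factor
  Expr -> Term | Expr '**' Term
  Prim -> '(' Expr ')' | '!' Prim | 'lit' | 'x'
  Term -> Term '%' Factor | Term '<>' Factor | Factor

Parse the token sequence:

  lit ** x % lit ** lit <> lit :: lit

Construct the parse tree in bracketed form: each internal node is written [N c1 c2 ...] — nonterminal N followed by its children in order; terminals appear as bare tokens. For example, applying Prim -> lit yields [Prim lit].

[Expr [Expr [Expr [Term [Factor [Prim lit]]]] ** [Term [Term [Factor [Prim x]]] % [Factor [Prim lit]]]] ** [Term [Term [Factor [Prim lit]]] <> [Factor [Prim lit] :: [Factor [Prim lit]]]]]

Expr
Expr ** Term
Expr ** Term ** Term
Term ** Term ** Term
Factor ** Term ** Term
Prim ** Term ** Term
lit ** Term ** Term
lit ** Term % Factor ** Term
lit ** Factor % Factor ** Term
lit ** Prim % Factor ** Term
lit ** x % Factor ** Term
lit ** x % Prim ** Term
lit ** x % lit ** Term
lit ** x % lit ** Term <> Factor
lit ** x % lit ** Factor <> Factor
lit ** x % lit ** Prim <> Factor
lit ** x % lit ** lit <> Factor
lit ** x % lit ** lit <> Prim :: Factor
lit ** x % lit ** lit <> lit :: Factor
lit ** x % lit ** lit <> lit :: Prim
lit ** x % lit ** lit <> lit :: lit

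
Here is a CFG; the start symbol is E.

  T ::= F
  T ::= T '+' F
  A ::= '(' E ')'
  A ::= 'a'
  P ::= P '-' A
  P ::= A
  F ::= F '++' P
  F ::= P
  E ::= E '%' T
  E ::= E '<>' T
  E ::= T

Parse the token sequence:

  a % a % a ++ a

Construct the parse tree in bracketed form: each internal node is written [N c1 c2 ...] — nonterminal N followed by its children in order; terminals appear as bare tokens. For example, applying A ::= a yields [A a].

E
E % T
E % T % T
T % T % T
F % T % T
P % T % T
A % T % T
a % T % T
a % F % T
a % P % T
a % A % T
a % a % T
a % a % F
a % a % F ++ P
a % a % P ++ P
a % a % A ++ P
a % a % a ++ P
a % a % a ++ A
a % a % a ++ a

[E [E [E [T [F [P [A a]]]]] % [T [F [P [A a]]]]] % [T [F [F [P [A a]]] ++ [P [A a]]]]]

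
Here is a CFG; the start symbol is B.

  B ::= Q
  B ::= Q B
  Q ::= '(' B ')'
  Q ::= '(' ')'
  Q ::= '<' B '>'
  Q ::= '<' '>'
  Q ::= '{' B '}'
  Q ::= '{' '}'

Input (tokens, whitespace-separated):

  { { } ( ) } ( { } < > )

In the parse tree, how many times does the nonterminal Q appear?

[B [Q { [B [Q { }] [B [Q ( )]]] }] [B [Q ( [B [Q { }] [B [Q < >]]] )]]]

6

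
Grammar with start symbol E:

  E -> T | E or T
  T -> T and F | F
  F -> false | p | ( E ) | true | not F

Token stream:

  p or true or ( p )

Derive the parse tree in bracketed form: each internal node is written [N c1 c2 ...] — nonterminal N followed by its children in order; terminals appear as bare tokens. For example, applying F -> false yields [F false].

E
E or T
E or T or T
T or T or T
F or T or T
p or T or T
p or F or T
p or true or T
p or true or F
p or true or ( E )
p or true or ( T )
p or true or ( F )
p or true or ( p )

[E [E [E [T [F p]]] or [T [F true]]] or [T [F ( [E [T [F p]]] )]]]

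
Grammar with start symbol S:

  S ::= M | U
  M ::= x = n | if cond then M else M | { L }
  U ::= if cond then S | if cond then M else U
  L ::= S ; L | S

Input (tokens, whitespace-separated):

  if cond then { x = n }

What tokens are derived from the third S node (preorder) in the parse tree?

x = n

[S [U if cond then [S [M { [L [S [M x = n]]] }]]]]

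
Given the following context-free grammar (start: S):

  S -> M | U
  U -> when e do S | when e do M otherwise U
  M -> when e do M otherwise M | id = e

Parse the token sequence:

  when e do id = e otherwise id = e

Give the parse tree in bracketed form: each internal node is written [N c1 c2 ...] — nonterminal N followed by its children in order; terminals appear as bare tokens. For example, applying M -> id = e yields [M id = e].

[S [M when e do [M id = e] otherwise [M id = e]]]

S
M
when e do M otherwise M
when e do id = e otherwise M
when e do id = e otherwise id = e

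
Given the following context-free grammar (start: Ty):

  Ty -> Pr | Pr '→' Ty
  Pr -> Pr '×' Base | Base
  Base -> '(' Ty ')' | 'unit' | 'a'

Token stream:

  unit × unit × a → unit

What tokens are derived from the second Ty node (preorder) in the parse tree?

unit

[Ty [Pr [Pr [Pr [Base unit]] × [Base unit]] × [Base a]] → [Ty [Pr [Base unit]]]]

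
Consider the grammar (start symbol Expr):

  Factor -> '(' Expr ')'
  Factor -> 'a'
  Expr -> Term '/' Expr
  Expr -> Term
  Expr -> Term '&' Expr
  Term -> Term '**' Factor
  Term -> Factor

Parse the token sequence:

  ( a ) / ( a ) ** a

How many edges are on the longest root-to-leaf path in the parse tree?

[Expr [Term [Factor ( [Expr [Term [Factor a]]] )]] / [Expr [Term [Term [Factor ( [Expr [Term [Factor a]]] )]] ** [Factor a]]]]

8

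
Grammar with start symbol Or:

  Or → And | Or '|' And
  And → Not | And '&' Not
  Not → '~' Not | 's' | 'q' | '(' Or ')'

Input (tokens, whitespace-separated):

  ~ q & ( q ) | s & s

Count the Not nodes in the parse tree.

[Or [Or [And [And [Not ~ [Not q]]] & [Not ( [Or [And [Not q]]] )]]] | [And [And [Not s]] & [Not s]]]

6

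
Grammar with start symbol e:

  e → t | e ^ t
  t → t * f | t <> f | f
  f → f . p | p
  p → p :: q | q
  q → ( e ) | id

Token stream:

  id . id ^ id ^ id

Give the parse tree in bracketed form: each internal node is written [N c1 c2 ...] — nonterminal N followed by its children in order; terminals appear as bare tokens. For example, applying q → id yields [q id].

[e [e [e [t [f [f [p [q id]]] . [p [q id]]]]] ^ [t [f [p [q id]]]]] ^ [t [f [p [q id]]]]]

e
e ^ t
e ^ t ^ t
t ^ t ^ t
f ^ t ^ t
f . p ^ t ^ t
p . p ^ t ^ t
q . p ^ t ^ t
id . p ^ t ^ t
id . q ^ t ^ t
id . id ^ t ^ t
id . id ^ f ^ t
id . id ^ p ^ t
id . id ^ q ^ t
id . id ^ id ^ t
id . id ^ id ^ f
id . id ^ id ^ p
id . id ^ id ^ q
id . id ^ id ^ id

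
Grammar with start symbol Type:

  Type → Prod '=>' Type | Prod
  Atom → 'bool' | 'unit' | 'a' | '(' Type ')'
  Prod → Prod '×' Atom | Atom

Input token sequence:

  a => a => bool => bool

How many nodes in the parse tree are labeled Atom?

[Type [Prod [Atom a]] => [Type [Prod [Atom a]] => [Type [Prod [Atom bool]] => [Type [Prod [Atom bool]]]]]]

4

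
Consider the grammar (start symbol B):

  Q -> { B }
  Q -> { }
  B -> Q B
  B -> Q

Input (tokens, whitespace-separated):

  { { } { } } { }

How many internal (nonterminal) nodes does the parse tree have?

8

[B [Q { [B [Q { }] [B [Q { }]]] }] [B [Q { }]]]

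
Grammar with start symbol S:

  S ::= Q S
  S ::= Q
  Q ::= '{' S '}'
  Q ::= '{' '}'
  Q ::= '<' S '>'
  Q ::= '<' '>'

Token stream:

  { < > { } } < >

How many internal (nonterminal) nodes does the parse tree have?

[S [Q { [S [Q < >] [S [Q { }]]] }] [S [Q < >]]]

8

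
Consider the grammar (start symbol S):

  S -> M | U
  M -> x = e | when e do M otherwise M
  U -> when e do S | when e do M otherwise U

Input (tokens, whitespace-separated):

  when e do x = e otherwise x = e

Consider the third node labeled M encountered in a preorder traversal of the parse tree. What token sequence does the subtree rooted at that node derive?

[S [M when e do [M x = e] otherwise [M x = e]]]

x = e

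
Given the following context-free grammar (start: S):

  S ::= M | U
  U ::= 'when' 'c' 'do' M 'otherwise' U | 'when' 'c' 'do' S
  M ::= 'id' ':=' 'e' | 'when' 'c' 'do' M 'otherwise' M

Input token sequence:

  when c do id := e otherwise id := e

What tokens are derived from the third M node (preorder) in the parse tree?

id := e

[S [M when c do [M id := e] otherwise [M id := e]]]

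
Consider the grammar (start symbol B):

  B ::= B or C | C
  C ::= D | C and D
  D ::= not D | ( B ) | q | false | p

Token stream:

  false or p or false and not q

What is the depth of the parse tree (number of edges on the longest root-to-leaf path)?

5

[B [B [B [C [D false]]] or [C [D p]]] or [C [C [D false]] and [D not [D q]]]]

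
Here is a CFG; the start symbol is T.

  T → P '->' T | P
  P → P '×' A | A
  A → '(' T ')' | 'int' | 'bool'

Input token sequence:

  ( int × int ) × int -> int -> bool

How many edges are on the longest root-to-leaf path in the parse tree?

[T [P [P [A ( [T [P [P [A int]] × [A int]]] )]] × [A int]] -> [T [P [A int]] -> [T [P [A bool]]]]]

8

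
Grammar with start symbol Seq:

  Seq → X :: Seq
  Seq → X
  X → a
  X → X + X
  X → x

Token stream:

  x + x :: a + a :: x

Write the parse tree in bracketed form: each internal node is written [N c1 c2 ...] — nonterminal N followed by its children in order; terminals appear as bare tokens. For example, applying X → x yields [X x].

Seq
X :: Seq
X + X :: Seq
x + X :: Seq
x + x :: Seq
x + x :: X :: Seq
x + x :: X + X :: Seq
x + x :: a + X :: Seq
x + x :: a + a :: Seq
x + x :: a + a :: X
x + x :: a + a :: x

[Seq [X [X x] + [X x]] :: [Seq [X [X a] + [X a]] :: [Seq [X x]]]]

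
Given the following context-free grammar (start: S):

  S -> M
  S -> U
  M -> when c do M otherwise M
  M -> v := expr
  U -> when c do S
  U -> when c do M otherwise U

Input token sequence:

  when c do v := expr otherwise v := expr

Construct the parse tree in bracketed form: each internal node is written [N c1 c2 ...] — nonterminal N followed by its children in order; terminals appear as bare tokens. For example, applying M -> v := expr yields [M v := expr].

[S [M when c do [M v := expr] otherwise [M v := expr]]]

S
M
when c do M otherwise M
when c do v := expr otherwise M
when c do v := expr otherwise v := expr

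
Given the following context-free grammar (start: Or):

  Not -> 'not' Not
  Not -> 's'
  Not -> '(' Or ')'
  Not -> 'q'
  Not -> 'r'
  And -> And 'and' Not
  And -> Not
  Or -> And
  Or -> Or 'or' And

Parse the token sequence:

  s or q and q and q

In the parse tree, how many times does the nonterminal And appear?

4

[Or [Or [And [Not s]]] or [And [And [And [Not q]] and [Not q]] and [Not q]]]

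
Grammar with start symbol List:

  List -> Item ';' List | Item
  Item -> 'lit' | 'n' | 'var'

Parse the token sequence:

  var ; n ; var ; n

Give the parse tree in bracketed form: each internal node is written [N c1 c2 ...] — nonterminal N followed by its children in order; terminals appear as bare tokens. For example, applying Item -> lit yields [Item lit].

[List [Item var] ; [List [Item n] ; [List [Item var] ; [List [Item n]]]]]

List
Item ; List
var ; List
var ; Item ; List
var ; n ; List
var ; n ; Item ; List
var ; n ; var ; List
var ; n ; var ; Item
var ; n ; var ; n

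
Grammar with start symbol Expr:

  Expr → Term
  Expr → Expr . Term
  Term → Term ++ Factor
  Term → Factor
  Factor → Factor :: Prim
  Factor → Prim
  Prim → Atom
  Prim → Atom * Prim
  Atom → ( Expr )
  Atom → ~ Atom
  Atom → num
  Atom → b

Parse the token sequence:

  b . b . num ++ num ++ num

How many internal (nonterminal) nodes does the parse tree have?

[Expr [Expr [Expr [Term [Factor [Prim [Atom b]]]]] . [Term [Factor [Prim [Atom b]]]]] . [Term [Term [Term [Factor [Prim [Atom num]]]] ++ [Factor [Prim [Atom num]]]] ++ [Factor [Prim [Atom num]]]]]

23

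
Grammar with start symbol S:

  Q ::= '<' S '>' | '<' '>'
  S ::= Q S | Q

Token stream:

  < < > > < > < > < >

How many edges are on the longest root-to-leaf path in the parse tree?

[S [Q < [S [Q < >]] >] [S [Q < >] [S [Q < >] [S [Q < >]]]]]

5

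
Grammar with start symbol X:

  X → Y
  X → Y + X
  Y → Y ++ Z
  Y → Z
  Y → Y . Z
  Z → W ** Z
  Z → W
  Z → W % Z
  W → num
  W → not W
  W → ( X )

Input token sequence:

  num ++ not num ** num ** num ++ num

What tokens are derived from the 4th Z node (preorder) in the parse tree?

[X [Y [Y [Y [Z [W num]]] ++ [Z [W not [W num]] ** [Z [W num] ** [Z [W num]]]]] ++ [Z [W num]]]]

num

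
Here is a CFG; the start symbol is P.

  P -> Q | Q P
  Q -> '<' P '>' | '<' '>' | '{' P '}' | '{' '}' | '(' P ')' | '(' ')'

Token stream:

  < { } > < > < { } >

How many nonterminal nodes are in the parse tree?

[P [Q < [P [Q { }]] >] [P [Q < >] [P [Q < [P [Q { }]] >]]]]

10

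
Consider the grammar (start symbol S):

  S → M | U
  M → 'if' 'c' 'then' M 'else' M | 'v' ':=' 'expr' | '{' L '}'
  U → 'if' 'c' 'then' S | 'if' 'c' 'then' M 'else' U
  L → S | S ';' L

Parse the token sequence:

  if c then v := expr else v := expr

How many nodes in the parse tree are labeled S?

[S [M if c then [M v := expr] else [M v := expr]]]

1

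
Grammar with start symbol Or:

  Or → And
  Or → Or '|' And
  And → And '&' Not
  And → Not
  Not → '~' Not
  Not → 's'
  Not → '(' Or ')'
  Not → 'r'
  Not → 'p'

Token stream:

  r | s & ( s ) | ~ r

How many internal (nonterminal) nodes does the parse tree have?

15

[Or [Or [Or [And [Not r]]] | [And [And [Not s]] & [Not ( [Or [And [Not s]]] )]]] | [And [Not ~ [Not r]]]]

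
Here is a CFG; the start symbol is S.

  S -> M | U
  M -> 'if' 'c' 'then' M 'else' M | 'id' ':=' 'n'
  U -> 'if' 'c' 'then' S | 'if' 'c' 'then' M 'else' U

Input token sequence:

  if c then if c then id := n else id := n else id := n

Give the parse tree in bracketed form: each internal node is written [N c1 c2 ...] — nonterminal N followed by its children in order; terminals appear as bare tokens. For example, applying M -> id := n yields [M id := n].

[S [M if c then [M if c then [M id := n] else [M id := n]] else [M id := n]]]

S
M
if c then M else M
if c then if c then M else M else M
if c then if c then id := n else M else M
if c then if c then id := n else id := n else M
if c then if c then id := n else id := n else id := n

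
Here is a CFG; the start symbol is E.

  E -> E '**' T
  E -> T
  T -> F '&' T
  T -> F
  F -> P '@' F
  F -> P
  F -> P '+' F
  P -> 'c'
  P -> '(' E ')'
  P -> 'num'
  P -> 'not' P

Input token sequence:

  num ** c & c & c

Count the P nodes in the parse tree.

4

[E [E [T [F [P num]]]] ** [T [F [P c]] & [T [F [P c]] & [T [F [P c]]]]]]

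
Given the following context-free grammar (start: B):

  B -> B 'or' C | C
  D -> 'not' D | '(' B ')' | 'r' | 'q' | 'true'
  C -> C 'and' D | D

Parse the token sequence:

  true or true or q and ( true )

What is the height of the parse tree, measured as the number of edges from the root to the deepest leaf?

6

[B [B [B [C [D true]]] or [C [D true]]] or [C [C [D q]] and [D ( [B [C [D true]]] )]]]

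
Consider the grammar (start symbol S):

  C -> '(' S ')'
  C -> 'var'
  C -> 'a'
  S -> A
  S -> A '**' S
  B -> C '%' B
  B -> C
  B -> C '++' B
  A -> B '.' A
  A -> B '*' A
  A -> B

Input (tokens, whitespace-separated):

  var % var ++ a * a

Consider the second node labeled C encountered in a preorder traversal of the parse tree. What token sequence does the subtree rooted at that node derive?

var

[S [A [B [C var] % [B [C var] ++ [B [C a]]]] * [A [B [C a]]]]]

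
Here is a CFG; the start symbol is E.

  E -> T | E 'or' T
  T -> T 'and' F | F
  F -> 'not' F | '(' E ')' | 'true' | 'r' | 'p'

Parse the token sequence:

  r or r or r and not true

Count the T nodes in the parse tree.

[E [E [E [T [F r]]] or [T [F r]]] or [T [T [F r]] and [F not [F true]]]]

4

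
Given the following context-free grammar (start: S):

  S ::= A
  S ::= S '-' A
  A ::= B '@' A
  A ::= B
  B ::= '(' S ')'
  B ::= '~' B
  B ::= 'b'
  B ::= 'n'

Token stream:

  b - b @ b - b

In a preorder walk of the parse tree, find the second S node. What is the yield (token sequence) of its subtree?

[S [S [S [A [B b]]] - [A [B b] @ [A [B b]]]] - [A [B b]]]

b - b @ b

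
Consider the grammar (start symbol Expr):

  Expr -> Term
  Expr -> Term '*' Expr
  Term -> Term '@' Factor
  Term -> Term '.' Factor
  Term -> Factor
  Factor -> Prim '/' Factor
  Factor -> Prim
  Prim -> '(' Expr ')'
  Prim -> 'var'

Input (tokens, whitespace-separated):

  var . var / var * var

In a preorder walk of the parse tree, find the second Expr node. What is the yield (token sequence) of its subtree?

[Expr [Term [Term [Factor [Prim var]]] . [Factor [Prim var] / [Factor [Prim var]]]] * [Expr [Term [Factor [Prim var]]]]]

var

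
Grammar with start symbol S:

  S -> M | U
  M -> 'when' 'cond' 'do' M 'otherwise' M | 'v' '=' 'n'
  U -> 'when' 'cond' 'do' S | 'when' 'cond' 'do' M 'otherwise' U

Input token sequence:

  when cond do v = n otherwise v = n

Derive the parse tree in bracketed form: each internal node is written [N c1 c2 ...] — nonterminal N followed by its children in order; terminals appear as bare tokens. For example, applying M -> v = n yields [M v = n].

[S [M when cond do [M v = n] otherwise [M v = n]]]

S
M
when cond do M otherwise M
when cond do v = n otherwise M
when cond do v = n otherwise v = n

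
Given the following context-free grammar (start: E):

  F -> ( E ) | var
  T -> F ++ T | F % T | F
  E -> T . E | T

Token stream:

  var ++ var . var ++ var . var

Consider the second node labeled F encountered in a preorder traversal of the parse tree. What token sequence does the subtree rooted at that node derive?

[E [T [F var] ++ [T [F var]]] . [E [T [F var] ++ [T [F var]]] . [E [T [F var]]]]]

var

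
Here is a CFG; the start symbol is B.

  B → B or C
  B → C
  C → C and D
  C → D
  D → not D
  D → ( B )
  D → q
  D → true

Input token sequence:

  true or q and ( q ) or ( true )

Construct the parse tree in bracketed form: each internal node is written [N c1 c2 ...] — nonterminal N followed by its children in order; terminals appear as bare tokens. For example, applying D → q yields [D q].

B
B or C
B or C or C
C or C or C
D or C or C
true or C or C
true or C and D or C
true or D and D or C
true or q and D or C
true or q and ( B ) or C
true or q and ( C ) or C
true or q and ( D ) or C
true or q and ( q ) or C
true or q and ( q ) or D
true or q and ( q ) or ( B )
true or q and ( q ) or ( C )
true or q and ( q ) or ( D )
true or q and ( q ) or ( true )

[B [B [B [C [D true]]] or [C [C [D q]] and [D ( [B [C [D q]]] )]]] or [C [D ( [B [C [D true]]] )]]]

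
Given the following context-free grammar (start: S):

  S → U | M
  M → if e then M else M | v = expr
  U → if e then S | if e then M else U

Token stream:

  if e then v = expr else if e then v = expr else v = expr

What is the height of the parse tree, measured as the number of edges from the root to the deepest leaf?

4

[S [M if e then [M v = expr] else [M if e then [M v = expr] else [M v = expr]]]]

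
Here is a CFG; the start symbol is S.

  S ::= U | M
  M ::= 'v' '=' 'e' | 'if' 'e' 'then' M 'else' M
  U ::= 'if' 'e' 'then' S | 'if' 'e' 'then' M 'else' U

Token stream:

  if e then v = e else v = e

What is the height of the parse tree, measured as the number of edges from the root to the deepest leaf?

3

[S [M if e then [M v = e] else [M v = e]]]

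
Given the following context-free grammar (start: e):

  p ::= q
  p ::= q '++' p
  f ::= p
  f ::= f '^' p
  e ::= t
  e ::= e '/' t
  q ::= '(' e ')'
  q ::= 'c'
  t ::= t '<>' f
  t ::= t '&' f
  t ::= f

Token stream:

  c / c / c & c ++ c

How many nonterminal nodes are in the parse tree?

[e [e [e [t [f [p [q c]]]]] / [t [f [p [q c]]]]] / [t [t [f [p [q c]]]] & [f [p [q c] ++ [p [q c]]]]]]

21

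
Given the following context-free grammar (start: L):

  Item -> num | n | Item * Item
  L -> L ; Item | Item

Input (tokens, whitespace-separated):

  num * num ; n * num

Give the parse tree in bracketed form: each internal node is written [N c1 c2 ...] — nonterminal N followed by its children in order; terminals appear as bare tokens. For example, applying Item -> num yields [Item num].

[L [L [Item [Item num] * [Item num]]] ; [Item [Item n] * [Item num]]]

L
L ; Item
Item ; Item
Item * Item ; Item
num * Item ; Item
num * num ; Item
num * num ; Item * Item
num * num ; n * Item
num * num ; n * num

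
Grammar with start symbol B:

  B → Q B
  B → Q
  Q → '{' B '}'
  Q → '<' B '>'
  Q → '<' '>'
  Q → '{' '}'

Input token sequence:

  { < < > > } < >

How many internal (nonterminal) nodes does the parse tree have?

8

[B [Q { [B [Q < [B [Q < >]] >]] }] [B [Q < >]]]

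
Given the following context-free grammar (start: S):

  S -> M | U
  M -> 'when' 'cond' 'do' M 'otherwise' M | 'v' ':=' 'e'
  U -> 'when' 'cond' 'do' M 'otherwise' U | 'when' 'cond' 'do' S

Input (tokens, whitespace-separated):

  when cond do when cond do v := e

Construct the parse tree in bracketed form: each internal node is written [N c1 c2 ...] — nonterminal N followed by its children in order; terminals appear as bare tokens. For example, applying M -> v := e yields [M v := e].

S
U
when cond do S
when cond do U
when cond do when cond do S
when cond do when cond do M
when cond do when cond do v := e

[S [U when cond do [S [U when cond do [S [M v := e]]]]]]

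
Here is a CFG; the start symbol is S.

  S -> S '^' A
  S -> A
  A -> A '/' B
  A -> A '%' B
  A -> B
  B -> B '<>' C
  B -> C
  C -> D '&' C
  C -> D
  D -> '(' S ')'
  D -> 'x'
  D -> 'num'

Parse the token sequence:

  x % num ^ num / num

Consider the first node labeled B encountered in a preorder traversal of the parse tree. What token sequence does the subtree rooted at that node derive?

[S [S [A [A [B [C [D x]]]] % [B [C [D num]]]]] ^ [A [A [B [C [D num]]]] / [B [C [D num]]]]]

x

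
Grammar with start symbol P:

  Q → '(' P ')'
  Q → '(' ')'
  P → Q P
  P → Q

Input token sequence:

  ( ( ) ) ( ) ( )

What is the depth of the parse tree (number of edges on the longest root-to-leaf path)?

[P [Q ( [P [Q ( )]] )] [P [Q ( )] [P [Q ( )]]]]

4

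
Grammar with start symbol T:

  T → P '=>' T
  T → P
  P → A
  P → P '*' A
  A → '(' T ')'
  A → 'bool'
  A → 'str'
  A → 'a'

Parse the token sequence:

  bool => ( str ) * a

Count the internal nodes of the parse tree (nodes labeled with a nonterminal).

[T [P [A bool]] => [T [P [P [A ( [T [P [A str]]] )]] * [A a]]]]

11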